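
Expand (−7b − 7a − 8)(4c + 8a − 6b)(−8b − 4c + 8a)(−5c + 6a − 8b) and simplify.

(−7b − 7a − 8)(4c + 8a − 6b)(−8b − 4c + 8a)(−5c + 6a − 8b)
= (−28bc − 56ab + 42b^2 − 28ac − 56a^2 + 42ab − 32c − 64a + 48b)(−8b − 4c + 8a)(−5c + 6a − 8b)    [distributive law]
= (−28bc − 14ab + 42b^2 − 28ac − 56a^2 − 32c − 64a + 48b)(−8b − 4c + 8a)(−5c + 6a − 8b)    [combine like terms]
= (224b^2c + 112bc^2 − 224abc + 112ab^2 + 56abc − 112a^2b − 336b^3 − 168b^2c + 336ab^2 + 224abc + 112ac^2 − 224a^2c + 448a^2b + 224a^2c − 448a^3 + 256bc + 128c^2 − 256ac + 512ab + 256ac − 512a^2 − 384b^2 − 192bc + 384ab)(−5c + 6a − 8b)    [distributive law]
= (56b^2c + 112bc^2 + 56abc + 448ab^2 + 336a^2b − 336b^3 + 112ac^2 − 448a^3 + 64bc + 128c^2 + 896ab − 512a^2 − 384b^2)(−5c + 6a − 8b)    [combine like terms]
= −280b^2c^2 + 336ab^2c − 448b^3c − 560bc^3 + 672abc^2 − 896b^2c^2 − 280abc^2 + 336a^2bc − 448ab^2c − 2240ab^2c + 2688a^2b^2 − 3584ab^3 − 1680a^2bc + 2016a^3b − 2688a^2b^2 + 1680b^3c − 2016ab^3 + 2688b^4 − 560ac^3 + 672a^2c^2 − 896abc^2 + 2240a^3c − 2688a^4 + 3584a^3b − 320bc^2 + 384abc − 512b^2c − 640c^3 + 768ac^2 − 1024bc^2 − 4480abc + 5376a^2b − 7168ab^2 + 2560a^2c − 3072a^3 + 4096a^2b + 1920b^2c − 2304ab^2 + 3072b^3    [distributive law]
= −1176b^2c^2 − 2352ab^2c + 1232b^3c − 560bc^3 − 504abc^2 − 1344a^2bc − 5600ab^3 + 5600a^3b + 2688b^4 − 560ac^3 + 672a^2c^2 + 2240a^3c − 2688a^4 − 1344bc^2 − 4096abc + 1408b^2c − 640c^3 + 768ac^2 + 9472a^2b − 9472ab^2 + 2560a^2c − 3072a^3 + 3072b^3    [combine like terms]

−1176b^2c^2 − 2352ab^2c + 1232b^3c − 560bc^3 − 504abc^2 − 1344a^2bc − 5600ab^3 + 5600a^3b + 2688b^4 − 560ac^3 + 672a^2c^2 + 2240a^3c − 2688a^4 − 1344bc^2 − 4096abc + 1408b^2c − 640c^3 + 768ac^2 + 9472a^2b − 9472ab^2 + 2560a^2c − 3072a^3 + 3072b^3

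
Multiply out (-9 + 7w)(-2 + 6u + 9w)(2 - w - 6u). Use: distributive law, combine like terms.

(-9 + 7w)(-2 + 6u + 9w)(2 - w - 6u)
= (18 - 54u - 81w - 14w + 42uw + 63w^2)(2 - w - 6u)    [distributive law]
= (18 - 54u - 95w + 42uw + 63w^2)(2 - w - 6u)    [combine like terms]
= 36 - 18w - 108u - 108u + 54uw + 324u^2 - 190w + 95w^2 + 570uw + 84uw - 42uw^2 - 252u^2w + 126w^2 - 63w^3 - 378uw^2    [distributive law]
= 36 - 208w - 216u + 708uw + 324u^2 + 221w^2 - 420uw^2 - 252u^2w - 63w^3    [combine like terms]

36 - 208w - 216u + 708uw + 324u^2 + 221w^2 - 420uw^2 - 252u^2w - 63w^3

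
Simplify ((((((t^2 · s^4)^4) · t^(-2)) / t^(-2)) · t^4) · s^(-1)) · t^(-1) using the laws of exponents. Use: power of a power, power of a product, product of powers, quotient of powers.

s^15t^11

((((((t^2 · s^4)^4) · t^(-2)) / t^(-2)) · t^4) · s^(-1)) · t^(-1)
= (((((((t^2)^4) · ((s^4)^4)) · t^(-2)) / t^(-2)) · t^4) · s^(-1)) · t^(-1)    [power of a product]
= (((((t^8 · ((s^4)^4)) · t^(-2)) / t^(-2)) · t^4) · s^(-1)) · t^(-1)    [power of a power]
= (((((t^8 · s^16) · t^(-2)) / t^(-2)) · t^4) · s^(-1)) · t^(-1)    [power of a power]
= s^15t^11    [quotient of powers; product of powers]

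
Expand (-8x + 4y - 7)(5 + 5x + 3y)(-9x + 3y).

675x^2 - 216xy + 360x^3 - 84x^2y - 120xy^2 - 3y^2 + 36y^3 + 315x - 105y

(-8x + 4y - 7)(5 + 5x + 3y)(-9x + 3y)
= (-40x - 40x^2 - 24xy + 20y + 20xy + 12y^2 - 35 - 35x - 21y)(-9x + 3y)    [distributive law]
= (-75x - 40x^2 - 4xy - y + 12y^2 - 35)(-9x + 3y)    [combine like terms]
= 675x^2 - 225xy + 360x^3 - 120x^2y + 36x^2y - 12xy^2 + 9xy - 3y^2 - 108xy^2 + 36y^3 + 315x - 105y    [distributive law]
= 675x^2 - 216xy + 360x^3 - 84x^2y - 120xy^2 - 3y^2 + 36y^3 + 315x - 105y    [combine like terms]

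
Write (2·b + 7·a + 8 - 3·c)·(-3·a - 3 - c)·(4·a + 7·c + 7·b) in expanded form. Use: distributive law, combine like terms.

(2·b + 7·a + 8 - 3·c)·(-3·a - 3 - c)·(4·a + 7·c + 7·b)
= (-6·a·b - 6·b - 2·b·c - 21·a^2 - 21·a - 7·a·c - 24·a - 24 - 8·c + 9·a·c + 9·c + 3·c^2)·(4·a + 7·c + 7·b)    [distributive law]
= (-6·a·b - 6·b - 2·b·c - 21·a^2 - 45·a + 2·a·c - 24 + c + 3·c^2)·(4·a + 7·c + 7·b)    [combine like terms]
= -24·a^2·b - 42·a·b·c - 42·a·b^2 - 24·a·b - 42·b·c - 42·b^2 - 8·a·b·c - 14·b·c^2 - 14·b^2·c - 84·a^3 - 147·a^2·c - 147·a^2·b - 180·a^2 - 315·a·c - 315·a·b + 8·a^2·c + 14·a·c^2 + 14·a·b·c - 96·a - 168·c - 168·b + 4·a·c + 7·c^2 + 7·b·c + 12·a·c^2 + 21·c^3 + 21·b·c^2    [distributive law]
= -171·a^2·b - 36·a·b·c - 42·a·b^2 - 339·a·b - 35·b·c - 42·b^2 + 7·b·c^2 - 14·b^2·c - 84·a^3 - 139·a^2·c - 180·a^2 - 311·a·c + 26·a·c^2 - 96·a - 168·c - 168·b + 7·c^2 + 21·c^3    [combine like terms]

-171·a^2·b - 36·a·b·c - 42·a·b^2 - 339·a·b - 35·b·c - 42·b^2 + 7·b·c^2 - 14·b^2·c - 84·a^3 - 139·a^2·c - 180·a^2 - 311·a·c + 26·a·c^2 - 96·a - 168·c - 168·b + 7·c^2 + 21·c^3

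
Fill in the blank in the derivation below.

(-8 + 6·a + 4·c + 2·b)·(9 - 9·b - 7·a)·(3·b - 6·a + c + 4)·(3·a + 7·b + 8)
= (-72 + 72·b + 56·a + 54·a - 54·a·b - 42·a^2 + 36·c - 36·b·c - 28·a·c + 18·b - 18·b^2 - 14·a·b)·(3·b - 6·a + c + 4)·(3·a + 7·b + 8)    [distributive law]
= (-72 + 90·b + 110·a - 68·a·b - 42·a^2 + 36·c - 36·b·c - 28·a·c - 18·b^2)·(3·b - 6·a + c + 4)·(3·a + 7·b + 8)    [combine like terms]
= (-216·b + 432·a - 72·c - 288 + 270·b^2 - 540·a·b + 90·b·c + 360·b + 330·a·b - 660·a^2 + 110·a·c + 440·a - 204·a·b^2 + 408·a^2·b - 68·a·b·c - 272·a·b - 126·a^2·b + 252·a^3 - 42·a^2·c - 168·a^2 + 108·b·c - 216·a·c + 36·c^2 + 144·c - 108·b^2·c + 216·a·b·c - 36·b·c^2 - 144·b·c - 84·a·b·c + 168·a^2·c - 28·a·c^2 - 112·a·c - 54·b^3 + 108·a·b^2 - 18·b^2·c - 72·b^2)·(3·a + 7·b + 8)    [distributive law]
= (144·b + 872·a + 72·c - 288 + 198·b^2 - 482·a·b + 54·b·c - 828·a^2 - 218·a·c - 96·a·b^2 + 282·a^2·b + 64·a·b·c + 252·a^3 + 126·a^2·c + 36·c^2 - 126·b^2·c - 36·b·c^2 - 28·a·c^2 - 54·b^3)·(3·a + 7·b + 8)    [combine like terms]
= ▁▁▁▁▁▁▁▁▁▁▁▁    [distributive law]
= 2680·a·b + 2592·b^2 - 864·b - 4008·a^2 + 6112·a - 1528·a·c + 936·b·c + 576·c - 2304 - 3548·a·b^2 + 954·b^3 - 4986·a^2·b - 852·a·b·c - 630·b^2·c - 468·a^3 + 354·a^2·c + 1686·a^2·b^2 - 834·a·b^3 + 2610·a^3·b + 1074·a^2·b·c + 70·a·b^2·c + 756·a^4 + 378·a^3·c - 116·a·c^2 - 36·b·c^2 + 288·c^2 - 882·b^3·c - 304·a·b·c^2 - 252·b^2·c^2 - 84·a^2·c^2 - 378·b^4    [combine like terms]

Applying distributive law to the line above:

432·a·b + 1008·b^2 + 1152·b + 2616·a^2 + 6104·a·b + 6976·a + 216·a·c + 504·b·c + 576·c - 864·a - 2016·b - 2304 + 594·a·b^2 + 1386·b^3 + 1584·b^2 - 1446·a^2·b - 3374·a·b^2 - 3856·a·b + 162·a·b·c + 378·b^2·c + 432·b·c - 2484·a^3 - 5796·a^2·b - 6624·a^2 - 654·a^2·c - 1526·a·b·c - 1744·a·c - 288·a^2·b^2 - 672·a·b^3 - 768·a·b^2 + 846·a^3·b + 1974·a^2·b^2 + 2256·a^2·b + 192·a^2·b·c + 448·a·b^2·c + 512·a·b·c + 756·a^4 + 1764·a^3·b + 2016·a^3 + 378·a^3·c + 882·a^2·b·c + 1008·a^2·c + 108·a·c^2 + 252·b·c^2 + 288·c^2 - 378·a·b^2·c - 882·b^3·c - 1008·b^2·c - 108·a·b·c^2 - 252·b^2·c^2 - 288·b·c^2 - 84·a^2·c^2 - 196·a·b·c^2 - 224·a·c^2 - 162·a·b^3 - 378·b^4 - 432·b^3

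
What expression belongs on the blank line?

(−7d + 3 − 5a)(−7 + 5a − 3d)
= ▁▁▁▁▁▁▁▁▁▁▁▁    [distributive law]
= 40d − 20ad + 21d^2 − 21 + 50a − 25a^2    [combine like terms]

By distributive law:

49d − 35ad + 21d^2 − 21 + 15a − 9d + 35a − 25a^2 + 15ad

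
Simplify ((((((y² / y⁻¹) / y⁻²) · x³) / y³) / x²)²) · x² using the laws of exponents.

x⁴·y⁴

((((((y² / y⁻¹) / y⁻²) · x³) / y³) / x²)²) · x²
= ((((((y² / y⁻¹) / y⁻²) · x³) / y³)²) / ((x²)²)) · x²    [power of a quotient]
= ((((((y² / y⁻¹) / y⁻²) · x³)²) / ((y³)²)) / ((x²)²)) · x²    [power of a quotient]
= ((((((y² / y⁻¹) / y⁻²)²) · ((x³)²)) / ((y³)²)) / ((x²)²)) · x²    [power of a product]
= ((((((y² / y⁻¹)²) / ((y⁻²)²)) · ((x³)²)) / ((y³)²)) / ((x²)²)) · x²    [power of a quotient]
= (((((((y²)²) / ((y⁻¹)²)) / ((y⁻²)²)) · ((x³)²)) / ((y³)²)) / ((x²)²)) · x²    [power of a quotient]
= (((((y⁴ / ((y⁻¹)²)) / ((y⁻²)²)) · ((x³)²)) / ((y³)²)) / ((x²)²)) · x²    [power of a power]
= (((((y⁴ / y⁻²) / ((y⁻²)²)) · ((x³)²)) / ((y³)²)) / ((x²)²)) · x²    [power of a power]
= ((((y⁶ / ((y⁻²)²)) · ((x³)²)) / ((y³)²)) / ((x²)²)) · x²    [quotient of powers]
= ((((y⁶ / y⁻⁴) · ((x³)²)) / ((y³)²)) / ((x²)²)) · x²    [power of a power]
= (((y¹⁰ · ((x³)²)) / ((y³)²)) / ((x²)²)) · x²    [quotient of powers]
= (((y¹⁰ · x⁶) / ((y³)²)) / ((x²)²)) · x²    [power of a power]
= (((y¹⁰ · x⁶) / y⁶) / ((x²)²)) · x²    [power of a power]
= (((y¹⁰ · x⁶) / y⁶) / x⁴) · x²    [power of a power]
= x⁴·y⁴    [quotient of powers; product of powers]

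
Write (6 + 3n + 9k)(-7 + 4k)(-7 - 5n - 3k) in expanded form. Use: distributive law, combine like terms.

(6 + 3n + 9k)(-7 + 4k)(-7 - 5n - 3k)
= (-42 + 24k - 21n + 12kn - 63k + 36k^2)(-7 - 5n - 3k)    [distributive law]
= (-42 - 39k - 21n + 12kn + 36k^2)(-7 - 5n - 3k)    [combine like terms]
= 294 + 210n + 126k + 273k + 195kn + 117k^2 + 147n + 105n^2 + 63kn - 84kn - 60kn^2 - 36k^2n - 252k^2 - 180k^2n - 108k^3    [distributive law]
= 294 + 357n + 399k + 174kn - 135k^2 + 105n^2 - 60kn^2 - 216k^2n - 108k^3    [combine like terms]

294 + 357n + 399k + 174kn - 135k^2 + 105n^2 - 60kn^2 - 216k^2n - 108k^3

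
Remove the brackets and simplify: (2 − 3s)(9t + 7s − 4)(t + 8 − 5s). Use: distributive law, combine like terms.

18t² + 136t − 280st + 248s − 298s² − 64 − 27st² + 114s²t + 105s³

(2 − 3s)(9t + 7s − 4)(t + 8 − 5s)
= (18t + 14s − 8 − 27st − 21s² + 12s)(t + 8 − 5s)    [distributive law]
= (18t + 26s − 8 − 27st − 21s²)(t + 8 − 5s)    [combine like terms]
= 18t² + 144t − 90st + 26st + 208s − 130s² − 8t − 64 + 40s − 27st² − 216st + 135s²t − 21s²t − 168s² + 105s³    [distributive law]
= 18t² + 136t − 280st + 248s − 298s² − 64 − 27st² + 114s²t + 105s³    [combine like terms]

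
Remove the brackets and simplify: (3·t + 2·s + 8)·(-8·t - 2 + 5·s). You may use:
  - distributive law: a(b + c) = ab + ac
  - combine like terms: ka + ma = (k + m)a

(3·t + 2·s + 8)·(-8·t - 2 + 5·s)
= -24·t² - 6·t + 15·s·t - 16·s·t - 4·s + 10·s² - 64·t - 16 + 40·s    [distributive law]
= -24·t² - 70·t - s·t + 36·s + 10·s² - 16    [combine like terms]

-24·t² - 70·t - s·t + 36·s + 10·s² - 16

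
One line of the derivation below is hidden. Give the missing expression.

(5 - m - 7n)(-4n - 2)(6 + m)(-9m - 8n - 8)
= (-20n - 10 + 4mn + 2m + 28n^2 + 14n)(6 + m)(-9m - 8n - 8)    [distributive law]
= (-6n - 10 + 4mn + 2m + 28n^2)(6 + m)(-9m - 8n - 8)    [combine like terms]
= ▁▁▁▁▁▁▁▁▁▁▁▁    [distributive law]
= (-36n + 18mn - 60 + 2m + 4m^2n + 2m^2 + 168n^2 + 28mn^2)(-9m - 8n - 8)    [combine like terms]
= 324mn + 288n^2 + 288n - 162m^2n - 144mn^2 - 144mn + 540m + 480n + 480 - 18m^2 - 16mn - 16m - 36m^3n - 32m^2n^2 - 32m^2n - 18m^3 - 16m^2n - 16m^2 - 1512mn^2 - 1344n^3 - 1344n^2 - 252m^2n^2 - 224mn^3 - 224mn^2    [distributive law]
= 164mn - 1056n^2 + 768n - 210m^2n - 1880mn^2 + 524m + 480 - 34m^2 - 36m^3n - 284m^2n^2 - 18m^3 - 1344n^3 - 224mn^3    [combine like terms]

Applying distributive law to the line above:

(-36n - 6mn - 60 - 10m + 24mn + 4m^2n + 12m + 2m^2 + 168n^2 + 28mn^2)(-9m - 8n - 8)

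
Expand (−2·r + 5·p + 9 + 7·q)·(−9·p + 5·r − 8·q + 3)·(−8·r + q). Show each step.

−344·p·r² + 867·p·q·r + 80·r³ − 418·q·r² + 499·q²·r − 312·r² + 447·q·r + 360·p²·r − 45·p²·q − 103·p·q² + 528·p·r − 66·p·q − 51·q² − 216·r + 27·q − 56·q³

(−2·r + 5·p + 9 + 7·q)·(−9·p + 5·r − 8·q + 3)·(−8·r + q)
= (18·p·r − 10·r² + 16·q·r − 6·r − 45·p² + 25·p·r − 40·p·q + 15·p − 81·p + 45·r − 72·q + 27 − 63·p·q + 35·q·r − 56·q² + 21·q)·(−8·r + q)    [distributive law]
= (43·p·r − 10·r² + 51·q·r + 39·r − 45·p² − 103·p·q − 66·p − 51·q + 27 − 56·q²)·(−8·r + q)    [combine like terms]
= −344·p·r² + 43·p·q·r + 80·r³ − 10·q·r² − 408·q·r² + 51·q²·r − 312·r² + 39·q·r + 360·p²·r − 45·p²·q + 824·p·q·r − 103·p·q² + 528·p·r − 66·p·q + 408·q·r − 51·q² − 216·r + 27·q + 448·q²·r − 56·q³    [distributive law]
= −344·p·r² + 867·p·q·r + 80·r³ − 418·q·r² + 499·q²·r − 312·r² + 447·q·r + 360·p²·r − 45·p²·q − 103·p·q² + 528·p·r − 66·p·q − 51·q² − 216·r + 27·q − 56·q³    [combine like terms]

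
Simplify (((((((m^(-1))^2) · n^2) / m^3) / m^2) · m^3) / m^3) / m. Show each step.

(((((((m^(-1))^2) · n^2) / m^3) / m^2) · m^3) / m^3) / m
= (((((m^(-2) · n^2) / m^3) / m^2) · m^3) / m^3) / m    [power of a power]
= m^(-8)·n^2    [quotient of powers; product of powers]

m^(-8)·n^2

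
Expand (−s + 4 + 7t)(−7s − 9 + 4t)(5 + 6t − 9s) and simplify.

206s^2 + 519s^2t − 63s^3 + 229s + 44st − 570st^2 − 180 − 451t − 142t^2 + 168t^3

(−s + 4 + 7t)(−7s − 9 + 4t)(5 + 6t − 9s)
= (7s^2 + 9s − 4st − 28s − 36 + 16t − 49st − 63t + 28t^2)(5 + 6t − 9s)    [distributive law]
= (7s^2 − 19s − 53st − 36 − 47t + 28t^2)(5 + 6t − 9s)    [combine like terms]
= 35s^2 + 42s^2t − 63s^3 − 95s − 114st + 171s^2 − 265st − 318st^2 + 477s^2t − 180 − 216t + 324s − 235t − 282t^2 + 423st + 140t^2 + 168t^3 − 252st^2    [distributive law]
= 206s^2 + 519s^2t − 63s^3 + 229s + 44st − 570st^2 − 180 − 451t − 142t^2 + 168t^3    [combine like terms]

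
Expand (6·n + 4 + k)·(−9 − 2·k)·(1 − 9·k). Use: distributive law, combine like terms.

−54·n + 474·k·n + 108·k^2·n − 36 + 307·k + 151·k^2 + 18·k^3

(6·n + 4 + k)·(−9 − 2·k)·(1 − 9·k)
= (−54·n − 12·k·n − 36 − 8·k − 9·k − 2·k^2)·(1 − 9·k)    [distributive law]
= (−54·n − 12·k·n − 36 − 17·k − 2·k^2)·(1 − 9·k)    [combine like terms]
= −54·n + 486·k·n − 12·k·n + 108·k^2·n − 36 + 324·k − 17·k + 153·k^2 − 2·k^2 + 18·k^3    [distributive law]
= −54·n + 474·k·n + 108·k^2·n − 36 + 307·k + 151·k^2 + 18·k^3    [combine like terms]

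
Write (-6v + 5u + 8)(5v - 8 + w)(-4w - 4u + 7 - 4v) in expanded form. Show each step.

144v^2w + 20uv^2 - 562v^2 + 120v^3 - 426vw - 17uv + 872v + 24vw^2 - 96uvw - 100u^2v + 163uw + 160u^2 - 24u - 20uw^2 - 20u^2w + 312w - 448 - 32w^2

(-6v + 5u + 8)(5v - 8 + w)(-4w - 4u + 7 - 4v)
= (-30v^2 + 48v - 6vw + 25uv - 40u + 5uw + 40v - 64 + 8w)(-4w - 4u + 7 - 4v)    [distributive law]
= (-30v^2 + 88v - 6vw + 25uv - 40u + 5uw - 64 + 8w)(-4w - 4u + 7 - 4v)    [combine like terms]
= 120v^2w + 120uv^2 - 210v^2 + 120v^3 - 352vw - 352uv + 616v - 352v^2 + 24vw^2 + 24uvw - 42vw + 24v^2w - 100uvw - 100u^2v + 175uv - 100uv^2 + 160uw + 160u^2 - 280u + 160uv - 20uw^2 - 20u^2w + 35uw - 20uvw + 256w + 256u - 448 + 256v - 32w^2 - 32uw + 56w - 32vw    [distributive law]
= 144v^2w + 20uv^2 - 562v^2 + 120v^3 - 426vw - 17uv + 872v + 24vw^2 - 96uvw - 100u^2v + 163uw + 160u^2 - 24u - 20uw^2 - 20u^2w + 312w - 448 - 32w^2    [combine like terms]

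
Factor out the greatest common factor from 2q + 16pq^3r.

2q(1 + 8pq^2r)

2q + 16pq^3r
= 2(q + 8pq^3r)    [factor out 2]
= 2q(1 + 8pq^2r)    [factor out q]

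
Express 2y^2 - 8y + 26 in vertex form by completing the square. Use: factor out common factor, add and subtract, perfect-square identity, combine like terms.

2(y - 2)^2 + 18

2y^2 - 8y + 26
= 2(y^2 - 4y) + 26    [factor out 2 from the y-terms]
= 2(y^2 - 4y + 4 - 4) + 26    [add and subtract 4 inside the bracket]
= 2(y - 2)^2 - 8 + 26    [perfect-square identity]
= 2(y - 2)^2 + 18    [combine constants]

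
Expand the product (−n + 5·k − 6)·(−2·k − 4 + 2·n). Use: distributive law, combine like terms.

12·k·n − 8·n − 2·n^2 − 10·k^2 − 8·k + 24

(−n + 5·k − 6)·(−2·k − 4 + 2·n)
= 2·k·n + 4·n − 2·n^2 − 10·k^2 − 20·k + 10·k·n + 12·k + 24 − 12·n    [distributive law]
= 12·k·n − 8·n − 2·n^2 − 10·k^2 − 8·k + 24    [combine like terms]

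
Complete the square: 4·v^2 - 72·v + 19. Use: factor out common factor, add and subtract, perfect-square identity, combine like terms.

4(v - 9)^2 - 305

4·v^2 - 72·v + 19
= 4(v^2 - 18·v) + 19    [factor out 4 from the v-terms]
= 4(v^2 - 18·v + 81 - 81) + 19    [add and subtract 81 inside the bracket]
= 4(v - 9)^2 - 324 + 19    [perfect-square identity]
= 4(v - 9)^2 - 305    [combine constants]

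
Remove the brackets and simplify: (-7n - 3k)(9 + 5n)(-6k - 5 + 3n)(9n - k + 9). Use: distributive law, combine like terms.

(-7n - 3k)(9 + 5n)(-6k - 5 + 3n)(9n - k + 9)
= (-63n - 35n^2 - 27k - 15kn)(-6k - 5 + 3n)(9n - k + 9)    [distributive law]
= (378kn + 315n - 189n^2 + 210kn^2 + 175n^2 - 105n^3 + 162k^2 + 135k - 81kn + 90k^2n + 75kn - 45kn^2)(9n - k + 9)    [distributive law]
= (372kn + 315n - 14n^2 + 165kn^2 - 105n^3 + 162k^2 + 135k + 90k^2n)(9n - k + 9)    [combine like terms]
= 3348kn^2 - 372k^2n + 3348kn + 2835n^2 - 315kn + 2835n - 126n^3 + 14kn^2 - 126n^2 + 1485kn^3 - 165k^2n^2 + 1485kn^2 - 945n^4 + 105kn^3 - 945n^3 + 1458k^2n - 162k^3 + 1458k^2 + 1215kn - 135k^2 + 1215k + 810k^2n^2 - 90k^3n + 810k^2n    [distributive law]
= 4847kn^2 + 1896k^2n + 4248kn + 2709n^2 + 2835n - 1071n^3 + 1590kn^3 + 645k^2n^2 - 945n^4 - 162k^3 + 1323k^2 + 1215k - 90k^3n    [combine like terms]

4847kn^2 + 1896k^2n + 4248kn + 2709n^2 + 2835n - 1071n^3 + 1590kn^3 + 645k^2n^2 - 945n^4 - 162k^3 + 1323k^2 + 1215k - 90k^3n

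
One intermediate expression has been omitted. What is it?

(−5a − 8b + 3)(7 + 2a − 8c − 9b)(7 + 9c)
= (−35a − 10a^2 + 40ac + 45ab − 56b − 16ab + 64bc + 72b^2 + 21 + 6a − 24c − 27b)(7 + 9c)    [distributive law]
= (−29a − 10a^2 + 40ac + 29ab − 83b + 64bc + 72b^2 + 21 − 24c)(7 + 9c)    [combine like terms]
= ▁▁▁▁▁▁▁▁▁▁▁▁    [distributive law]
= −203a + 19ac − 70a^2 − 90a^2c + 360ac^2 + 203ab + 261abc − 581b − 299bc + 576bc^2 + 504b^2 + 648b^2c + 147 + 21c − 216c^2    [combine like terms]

After distributive law, the bracketed line is:

−203a − 261ac − 70a^2 − 90a^2c + 280ac + 360ac^2 + 203ab + 261abc − 581b − 747bc + 448bc + 576bc^2 + 504b^2 + 648b^2c + 147 + 189c − 168c − 216c^2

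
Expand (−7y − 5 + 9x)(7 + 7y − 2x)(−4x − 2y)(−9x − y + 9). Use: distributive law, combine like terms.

(−7y − 5 + 9x)(7 + 7y − 2x)(−4x − 2y)(−9x − y + 9)
= (−49y − 49y^2 + 14xy − 35 − 35y + 10x + 63x + 63xy − 18x^2)(−4x − 2y)(−9x − y + 9)    [distributive law]
= (−84y − 49y^2 + 77xy − 35 + 73x − 18x^2)(−4x − 2y)(−9x − y + 9)    [combine like terms]
= (336xy + 168y^2 + 196xy^2 + 98y^3 − 308x^2y − 154xy^2 + 140x + 70y − 292x^2 − 146xy + 72x^3 + 36x^2y)(−9x − y + 9)    [distributive law]
= (190xy + 168y^2 + 42xy^2 + 98y^3 − 272x^2y + 140x + 70y − 292x^2 + 72x^3)(−9x − y + 9)    [combine like terms]
= −1710x^2y − 190xy^2 + 1710xy − 1512xy^2 − 168y^3 + 1512y^2 − 378x^2y^2 − 42xy^3 + 378xy^2 − 882xy^3 − 98y^4 + 882y^3 + 2448x^3y + 272x^2y^2 − 2448x^2y − 1260x^2 − 140xy + 1260x − 630xy − 70y^2 + 630y + 2628x^3 + 292x^2y − 2628x^2 − 648x^4 − 72x^3y + 648x^3    [distributive law]
= −3866x^2y − 1324xy^2 + 940xy + 714y^3 + 1442y^2 − 106x^2y^2 − 924xy^3 − 98y^4 + 2376x^3y − 3888x^2 + 1260x + 630y + 3276x^3 − 648x^4    [combine like terms]

−3866x^2y − 1324xy^2 + 940xy + 714y^3 + 1442y^2 − 106x^2y^2 − 924xy^3 − 98y^4 + 2376x^3y − 3888x^2 + 1260x + 630y + 3276x^3 − 648x^4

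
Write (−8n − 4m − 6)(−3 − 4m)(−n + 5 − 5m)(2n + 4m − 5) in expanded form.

(−8n − 4m − 6)(−3 − 4m)(−n + 5 − 5m)(2n + 4m − 5)
= (24n + 32mn + 12m + 16m^2 + 18 + 24m)(−n + 5 − 5m)(2n + 4m − 5)    [distributive law]
= (24n + 32mn + 36m + 16m^2 + 18)(−n + 5 − 5m)(2n + 4m − 5)    [combine like terms]
= (−24n^2 + 120n − 120mn − 32mn^2 + 160mn − 160m^2n − 36mn + 180m − 180m^2 − 16m^2n + 80m^2 − 80m^3 − 18n + 90 − 90m)(2n + 4m − 5)    [distributive law]
= (−24n^2 + 102n + 4mn − 32mn^2 − 176m^2n + 90m − 100m^2 − 80m^3 + 90)(2n + 4m − 5)    [combine like terms]
= −48n^3 − 96mn^2 + 120n^2 + 204n^2 + 408mn − 510n + 8mn^2 + 16m^2n − 20mn − 64mn^3 − 128m^2n^2 + 160mn^2 − 352m^2n^2 − 704m^3n + 880m^2n + 180mn + 360m^2 − 450m − 200m^2n − 400m^3 + 500m^2 − 160m^3n − 320m^4 + 400m^3 + 180n + 360m − 450    [distributive law]
= −48n^3 + 72mn^2 + 324n^2 + 568mn − 330n + 696m^2n − 64mn^3 − 480m^2n^2 − 864m^3n + 860m^2 − 90m − 320m^4 − 450    [combine like terms]

−48n^3 + 72mn^2 + 324n^2 + 568mn − 330n + 696m^2n − 64mn^3 − 480m^2n^2 − 864m^3n + 860m^2 − 90m − 320m^4 − 450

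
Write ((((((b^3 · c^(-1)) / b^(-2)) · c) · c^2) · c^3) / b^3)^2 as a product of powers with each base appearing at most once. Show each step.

((((((b^3 · c^(-1)) / b^(-2)) · c) · c^2) · c^3) / b^3)^2
= ((((((b^3 · c^(-1)) / b^(-2)) · c) · c^2) · c^3)^2) / ((b^3)^2)    [power of a quotient]
= ((((((b^3 · c^(-1)) / b^(-2)) · c) · c^2)^2) · ((c^3)^2)) / ((b^3)^2)    [power of a product]
= ((((((b^3 · c^(-1)) / b^(-2)) · c)^2) · ((c^2)^2)) · ((c^3)^2)) / ((b^3)^2)    [power of a product]
= ((((((b^3 · c^(-1)) / b^(-2))^2) · (c^2)) · ((c^2)^2)) · ((c^3)^2)) / ((b^3)^2)    [power of a product]
= ((((((b^3 · c^(-1))^2) / ((b^(-2))^2)) · (c^2)) · ((c^2)^2)) · ((c^3)^2)) / ((b^3)^2)    [power of a quotient]
= (((((((b^3)^2) · ((c^(-1))^2)) / ((b^(-2))^2)) · (c^2)) · ((c^2)^2)) · ((c^3)^2)) / ((b^3)^2)    [power of a product]
= (((((b^6 · ((c^(-1))^2)) / ((b^(-2))^2)) · (c^2)) · ((c^2)^2)) · ((c^3)^2)) / ((b^3)^2)    [power of a power]
= (((((b^6 · c^(-2)) / ((b^(-2))^2)) · (c^2)) · ((c^2)^2)) · ((c^3)^2)) / ((b^3)^2)    [power of a power]
= (((((b^6 · c^(-2)) / b^(-4)) · (c^2)) · ((c^2)^2)) · ((c^3)^2)) / ((b^3)^2)    [power of a power]
= (((((b^6 · c^(-2)) / b^(-4)) · c^2) · c^4) · ((c^3)^2)) / ((b^3)^2)    [power of a power]
= (((((b^6 · c^(-2)) / b^(-4)) · c^2) · c^4) · c^6) / ((b^3)^2)    [power of a power]
= (((((b^6 · c^(-2)) / b^(-4)) · c^2) · c^4) · c^6) / b^6    [power of a power]
= b^4·c^10    [quotient of powers; product of powers]

b^4·c^10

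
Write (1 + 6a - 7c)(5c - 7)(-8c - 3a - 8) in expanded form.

-152c^2 - 66ac - 376c + 357a + 56 - 135ac^2 - 90a^2c + 126a^2 + 280c^3

(1 + 6a - 7c)(5c - 7)(-8c - 3a - 8)
= (5c - 7 + 30ac - 42a - 35c^2 + 49c)(-8c - 3a - 8)    [distributive law]
= (54c - 7 + 30ac - 42a - 35c^2)(-8c - 3a - 8)    [combine like terms]
= -432c^2 - 162ac - 432c + 56c + 21a + 56 - 240ac^2 - 90a^2c - 240ac + 336ac + 126a^2 + 336a + 280c^3 + 105ac^2 + 280c^2    [distributive law]
= -152c^2 - 66ac - 376c + 357a + 56 - 135ac^2 - 90a^2c + 126a^2 + 280c^3    [combine like terms]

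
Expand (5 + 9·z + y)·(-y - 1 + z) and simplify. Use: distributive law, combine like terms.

-6·y - 5 - 4·z - 8·y·z + 9·z² - y²

(5 + 9·z + y)·(-y - 1 + z)
= -5·y - 5 + 5·z - 9·y·z - 9·z + 9·z² - y² - y + y·z    [distributive law]
= -6·y - 5 - 4·z - 8·y·z + 9·z² - y²    [combine like terms]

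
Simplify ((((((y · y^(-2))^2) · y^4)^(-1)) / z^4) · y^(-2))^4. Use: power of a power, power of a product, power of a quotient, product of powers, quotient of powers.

((((((y · y^(-2))^2) · y^4)^(-1)) / z^4) · y^(-2))^4
= ((((((y · y^(-2))^2) · y^4)^(-1)) / z^4)^4) · ((y^(-2))^4)    [power of a product]
= ((((((y · y^(-2))^2) · y^4)^(-1))^4) / ((z^4)^4)) · ((y^(-2))^4)    [power of a quotient]
= (((((y · y^(-2))^2) · y^4)^(-4)) / ((z^4)^4)) · ((y^(-2))^4)    [power of a power]
= (((((y · y^(-2))^2)^(-4)) · ((y^4)^(-4))) / ((z^4)^4)) · ((y^(-2))^4)    [power of a product]
= ((((y · y^(-2))^(-8)) · ((y^4)^(-4))) / ((z^4)^4)) · ((y^(-2))^4)    [power of a power]
= ((((y^(-8)) · ((y^(-2))^(-8))) · ((y^4)^(-4))) / ((z^4)^4)) · ((y^(-2))^4)    [power of a product]
= (((y^(-8) · y^16) · ((y^4)^(-4))) / ((z^4)^4)) · ((y^(-2))^4)    [power of a power]
= ((y^8 · ((y^4)^(-4))) / ((z^4)^4)) · ((y^(-2))^4)    [product of powers]
= ((y^8 · y^(-16)) / ((z^4)^4)) · ((y^(-2))^4)    [power of a power]
= (y^(-8) / ((z^4)^4)) · ((y^(-2))^4)    [product of powers]
= (y^(-8) / z^16) · ((y^(-2))^4)    [power of a power]
= (y^(-8) / z^16) · y^(-8)    [power of a power]
= y^(-16)·z^(-16)    [quotient of powers; product of powers]

y^(-16)·z^(-16)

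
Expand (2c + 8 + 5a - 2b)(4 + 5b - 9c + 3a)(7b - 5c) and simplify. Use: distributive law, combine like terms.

-608bc + 320c^2 + 246b^2c - 266bc^2 + 90c^3 - 368abc + 195ac^2 + 224b - 160c + 224b^2 + 308ab - 220ac + 133ab^2 + 105a^2b - 75a^2c - 70b^3

(2c + 8 + 5a - 2b)(4 + 5b - 9c + 3a)(7b - 5c)
= (8c + 10bc - 18c^2 + 6ac + 32 + 40b - 72c + 24a + 20a + 25ab - 45ac + 15a^2 - 8b - 10b^2 + 18bc - 6ab)(7b - 5c)    [distributive law]
= (-64c + 28bc - 18c^2 - 39ac + 32 + 32b + 44a + 19ab + 15a^2 - 10b^2)(7b - 5c)    [combine like terms]
= -448bc + 320c^2 + 196b^2c - 140bc^2 - 126bc^2 + 90c^3 - 273abc + 195ac^2 + 224b - 160c + 224b^2 - 160bc + 308ab - 220ac + 133ab^2 - 95abc + 105a^2b - 75a^2c - 70b^3 + 50b^2c    [distributive law]
= -608bc + 320c^2 + 246b^2c - 266bc^2 + 90c^3 - 368abc + 195ac^2 + 224b - 160c + 224b^2 + 308ab - 220ac + 133ab^2 + 105a^2b - 75a^2c - 70b^3    [combine like terms]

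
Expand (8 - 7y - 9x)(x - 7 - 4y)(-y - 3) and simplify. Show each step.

-158xy - 213x + 5y + 168 - 101y^2 - 29xy^2 - 28y^3 + 9x^2y + 27x^2

(8 - 7y - 9x)(x - 7 - 4y)(-y - 3)
= (8x - 56 - 32y - 7xy + 49y + 28y^2 - 9x^2 + 63x + 36xy)(-y - 3)    [distributive law]
= (71x - 56 + 17y + 29xy + 28y^2 - 9x^2)(-y - 3)    [combine like terms]
= -71xy - 213x + 56y + 168 - 17y^2 - 51y - 29xy^2 - 87xy - 28y^3 - 84y^2 + 9x^2y + 27x^2    [distributive law]
= -158xy - 213x + 5y + 168 - 101y^2 - 29xy^2 - 28y^3 + 9x^2y + 27x^2    [combine like terms]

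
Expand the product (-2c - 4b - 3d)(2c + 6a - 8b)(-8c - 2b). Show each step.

(-2c - 4b - 3d)(2c + 6a - 8b)(-8c - 2b)
= (-4c^2 - 12ac + 16bc - 8bc - 24ab + 32b^2 - 6cd - 18ad + 24bd)(-8c - 2b)    [distributive law]
= (-4c^2 - 12ac + 8bc - 24ab + 32b^2 - 6cd - 18ad + 24bd)(-8c - 2b)    [combine like terms]
= 32c^3 + 8bc^2 + 96ac^2 + 24abc - 64bc^2 - 16b^2c + 192abc + 48ab^2 - 256b^2c - 64b^3 + 48c^2d + 12bcd + 144acd + 36abd - 192bcd - 48b^2d    [distributive law]
= 32c^3 - 56bc^2 + 96ac^2 + 216abc - 272b^2c + 48ab^2 - 64b^3 + 48c^2d - 180bcd + 144acd + 36abd - 48b^2d    [combine like terms]

32c^3 - 56bc^2 + 96ac^2 + 216abc - 272b^2c + 48ab^2 - 64b^3 + 48c^2d - 180bcd + 144acd + 36abd - 48b^2d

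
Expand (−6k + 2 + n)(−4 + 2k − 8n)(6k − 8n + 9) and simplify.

60k^2 + 106kn + 204k − 72k^3 + 396k^2n − 448kn^2 − 116n − 72 + 88n^2 + 64n^3

(−6k + 2 + n)(−4 + 2k − 8n)(6k − 8n + 9)
= (24k − 12k^2 + 48kn − 8 + 4k − 16n − 4n + 2kn − 8n^2)(6k − 8n + 9)    [distributive law]
= (28k − 12k^2 + 50kn − 8 − 20n − 8n^2)(6k − 8n + 9)    [combine like terms]
= 168k^2 − 224kn + 252k − 72k^3 + 96k^2n − 108k^2 + 300k^2n − 400kn^2 + 450kn − 48k + 64n − 72 − 120kn + 160n^2 − 180n − 48kn^2 + 64n^3 − 72n^2    [distributive law]
= 60k^2 + 106kn + 204k − 72k^3 + 396k^2n − 448kn^2 − 116n − 72 + 88n^2 + 64n^3    [combine like terms]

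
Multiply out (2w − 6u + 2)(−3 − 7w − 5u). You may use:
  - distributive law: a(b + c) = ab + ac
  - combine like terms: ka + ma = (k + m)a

−20w − 14w² + 32uw + 8u + 30u² − 6

(2w − 6u + 2)(−3 − 7w − 5u)
= −6w − 14w² − 10uw + 18u + 42uw + 30u² − 6 − 14w − 10u    [distributive law]
= −20w − 14w² + 32uw + 8u + 30u² − 6    [combine like terms]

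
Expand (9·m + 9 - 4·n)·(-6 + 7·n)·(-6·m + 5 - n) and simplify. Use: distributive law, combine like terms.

(9·m + 9 - 4·n)·(-6 + 7·n)·(-6·m + 5 - n)
= (-54·m + 63·m·n - 54 + 63·n + 24·n - 28·n²)·(-6·m + 5 - n)    [distributive law]
= (-54·m + 63·m·n - 54 + 87·n - 28·n²)·(-6·m + 5 - n)    [combine like terms]
= 324·m² - 270·m + 54·m·n - 378·m²·n + 315·m·n - 63·m·n² + 324·m - 270 + 54·n - 522·m·n + 435·n - 87·n² + 168·m·n² - 140·n² + 28·n³    [distributive law]
= 324·m² + 54·m - 153·m·n - 378·m²·n + 105·m·n² - 270 + 489·n - 227·n² + 28·n³    [combine like terms]

324·m² + 54·m - 153·m·n - 378·m²·n + 105·m·n² - 270 + 489·n - 227·n² + 28·n³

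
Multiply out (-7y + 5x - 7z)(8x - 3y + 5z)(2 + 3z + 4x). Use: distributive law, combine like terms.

(-7y + 5x - 7z)(8x - 3y + 5z)(2 + 3z + 4x)
= (-56xy + 21y^2 - 35yz + 40x^2 - 15xy + 25xz - 56xz + 21yz - 35z^2)(2 + 3z + 4x)    [distributive law]
= (-71xy + 21y^2 - 14yz + 40x^2 - 31xz - 35z^2)(2 + 3z + 4x)    [combine like terms]
= -142xy - 213xyz - 284x^2y + 42y^2 + 63y^2z + 84xy^2 - 28yz - 42yz^2 - 56xyz + 80x^2 + 120x^2z + 160x^3 - 62xz - 93xz^2 - 124x^2z - 70z^2 - 105z^3 - 140xz^2    [distributive law]
= -142xy - 269xyz - 284x^2y + 42y^2 + 63y^2z + 84xy^2 - 28yz - 42yz^2 + 80x^2 - 4x^2z + 160x^3 - 62xz - 233xz^2 - 70z^2 - 105z^3    [combine like terms]

-142xy - 269xyz - 284x^2y + 42y^2 + 63y^2z + 84xy^2 - 28yz - 42yz^2 + 80x^2 - 4x^2z + 160x^3 - 62xz - 233xz^2 - 70z^2 - 105z^3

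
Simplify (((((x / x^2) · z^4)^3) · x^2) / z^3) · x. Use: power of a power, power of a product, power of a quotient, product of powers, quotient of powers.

(((((x / x^2) · z^4)^3) · x^2) / z^3) · x
= (((((x / x^2)^3) · ((z^4)^3)) · x^2) / z^3) · x    [power of a product]
= (((((x^3) / ((x^2)^3)) · ((z^4)^3)) · x^2) / z^3) · x    [power of a quotient]
= ((((x^3 / x^6) · ((z^4)^3)) · x^2) / z^3) · x    [power of a power]
= (((x^(-3) · ((z^4)^3)) · x^2) / z^3) · x    [quotient of powers]
= (((x^(-3) · z^12) · x^2) / z^3) · x    [power of a power]
= z^9    [quotient of powers; product of powers]

z^9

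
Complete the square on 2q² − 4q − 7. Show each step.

2(q − 1)² − 9

2q² − 4q − 7
= 2(q² − 2q) − 7    [factor out 2 from the q-terms]
= 2(q² − 2q + 1 − 1) − 7    [add and subtract 1 inside the bracket]
= 2(q − 1)² − 2 − 7    [perfect-square identity]
= 2(q − 1)² − 9    [combine constants]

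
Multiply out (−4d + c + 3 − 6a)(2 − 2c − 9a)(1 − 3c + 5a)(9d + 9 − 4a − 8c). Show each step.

−72d^2 − 18d − 85ad + 154cd + 288cd^2 + 192acd − 382c^2d − 36ad^2 + 367a^2d − 216c^2d^2 + 469ac^2d + 246c^3d − 612acd^2 − 2491a^2cd + 1620a^2d^2 + 1710a^3d − 246c + 1060ac + 266c^2 − 1011ac^2 − 26c^3 − 595a^2c + 128ac^3 − 48c^4 + 1252a^2c^2 − 1572a^3c + 54 − 105a − 1233a^2 + 2994a^3 − 1080a^4

(−4d + c + 3 − 6a)(2 − 2c − 9a)(1 − 3c + 5a)(9d + 9 − 4a − 8c)
= (−8d + 8cd + 36ad + 2c − 2c^2 − 9ac + 6 − 6c − 27a − 12a + 12ac + 54a^2)(1 − 3c + 5a)(9d + 9 − 4a − 8c)    [distributive law]
= (−8d + 8cd + 36ad − 4c − 2c^2 + 3ac + 6 − 39a + 54a^2)(1 − 3c + 5a)(9d + 9 − 4a − 8c)    [combine like terms]
= (−8d + 24cd − 40ad + 8cd − 24c^2d + 40acd + 36ad − 108acd + 180a^2d − 4c + 12c^2 − 20ac − 2c^2 + 6c^3 − 10ac^2 + 3ac − 9ac^2 + 15a^2c + 6 − 18c + 30a − 39a + 117ac − 195a^2 + 54a^2 − 162a^2c + 270a^3)(9d + 9 − 4a − 8c)    [distributive law]
= (−8d + 32cd − 4ad − 24c^2d − 68acd + 180a^2d − 22c + 10c^2 + 100ac + 6c^3 − 19ac^2 − 147a^2c + 6 − 9a − 141a^2 + 270a^3)(9d + 9 − 4a − 8c)    [combine like terms]
= −72d^2 − 72d + 32ad + 64cd + 288cd^2 + 288cd − 128acd − 256c^2d − 36ad^2 − 36ad + 16a^2d + 32acd − 216c^2d^2 − 216c^2d + 96ac^2d + 192c^3d − 612acd^2 − 612acd + 272a^2cd + 544ac^2d + 1620a^2d^2 + 1620a^2d − 720a^3d − 1440a^2cd − 198cd − 198c + 88ac + 176c^2 + 90c^2d + 90c^2 − 40ac^2 − 80c^3 + 900acd + 900ac − 400a^2c − 800ac^2 + 54c^3d + 54c^3 − 24ac^3 − 48c^4 − 171ac^2d − 171ac^2 + 76a^2c^2 + 152ac^3 − 1323a^2cd − 1323a^2c + 588a^3c + 1176a^2c^2 + 54d + 54 − 24a − 48c − 81ad − 81a + 36a^2 + 72ac − 1269a^2d − 1269a^2 + 564a^3 + 1128a^2c + 2430a^3d + 2430a^3 − 1080a^4 − 2160a^3c    [distributive law]
= −72d^2 − 18d − 85ad + 154cd + 288cd^2 + 192acd − 382c^2d − 36ad^2 + 367a^2d − 216c^2d^2 + 469ac^2d + 246c^3d − 612acd^2 − 2491a^2cd + 1620a^2d^2 + 1710a^3d − 246c + 1060ac + 266c^2 − 1011ac^2 − 26c^3 − 595a^2c + 128ac^3 − 48c^4 + 1252a^2c^2 − 1572a^3c + 54 − 105a − 1233a^2 + 2994a^3 − 1080a^4    [combine like terms]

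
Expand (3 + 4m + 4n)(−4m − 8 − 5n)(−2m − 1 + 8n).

104m² + 92m − 222mn + 24 − 145n − 356n² + 32m³ − 56m²n − 248mn² − 160n³

(3 + 4m + 4n)(−4m − 8 − 5n)(−2m − 1 + 8n)
= (−12m − 24 − 15n − 16m² − 32m − 20mn − 16mn − 32n − 20n²)(−2m − 1 + 8n)    [distributive law]
= (−44m − 24 − 47n − 16m² − 36mn − 20n²)(−2m − 1 + 8n)    [combine like terms]
= 88m² + 44m − 352mn + 48m + 24 − 192n + 94mn + 47n − 376n² + 32m³ + 16m² − 128m²n + 72m²n + 36mn − 288mn² + 40mn² + 20n² − 160n³    [distributive law]
= 104m² + 92m − 222mn + 24 − 145n − 356n² + 32m³ − 56m²n − 248mn² − 160n³    [combine like terms]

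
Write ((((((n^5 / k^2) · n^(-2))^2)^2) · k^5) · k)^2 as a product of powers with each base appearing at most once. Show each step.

((((((n^5 / k^2) · n^(-2))^2)^2) · k^5) · k)^2
= ((((((n^5 / k^2) · n^(-2))^2)^2) · k^5)^2) · (k^2)    [power of a product]
= ((((((n^5 / k^2) · n^(-2))^2)^2)^2) · ((k^5)^2)) · (k^2)    [power of a product]
= (((((n^5 / k^2) · n^(-2))^2)^4) · ((k^5)^2)) · (k^2)    [power of a power]
= ((((n^5 / k^2) · n^(-2))^8) · ((k^5)^2)) · (k^2)    [power of a power]
= ((((n^5 / k^2)^8) · ((n^(-2))^8)) · ((k^5)^2)) · (k^2)    [power of a product]
= (((((n^5)^8) / ((k^2)^8)) · ((n^(-2))^8)) · ((k^5)^2)) · (k^2)    [power of a quotient]
= (((n^40 / ((k^2)^8)) · ((n^(-2))^8)) · ((k^5)^2)) · (k^2)    [power of a power]
= (((n^40 / k^16) · ((n^(-2))^8)) · ((k^5)^2)) · (k^2)    [power of a power]
= (((n^40 / k^16) · n^(-16)) · ((k^5)^2)) · (k^2)    [power of a power]
= (((n^40 / k^16) · n^(-16)) · k^10) · (k^2)    [power of a power]
= k^(-4)·n^24    [quotient of powers; product of powers]

k^(-4)·n^24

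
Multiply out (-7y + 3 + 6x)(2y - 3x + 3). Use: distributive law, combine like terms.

(-7y + 3 + 6x)(2y - 3x + 3)
= -14y² + 21xy - 21y + 6y - 9x + 9 + 12xy - 18x² + 18x    [distributive law]
= -14y² + 33xy - 15y + 9x + 9 - 18x²    [combine like terms]

-14y² + 33xy - 15y + 9x + 9 - 18x²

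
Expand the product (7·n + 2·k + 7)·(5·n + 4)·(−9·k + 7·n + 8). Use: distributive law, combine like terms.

−245·k·n^2 + 245·n^3 + 721·n^2 − 431·k·n + 700·n − 90·k^2·n − 72·k^2 − 188·k + 224

(7·n + 2·k + 7)·(5·n + 4)·(−9·k + 7·n + 8)
= (35·n^2 + 28·n + 10·k·n + 8·k + 35·n + 28)·(−9·k + 7·n + 8)    [distributive law]
= (35·n^2 + 63·n + 10·k·n + 8·k + 28)·(−9·k + 7·n + 8)    [combine like terms]
= −315·k·n^2 + 245·n^3 + 280·n^2 − 567·k·n + 441·n^2 + 504·n − 90·k^2·n + 70·k·n^2 + 80·k·n − 72·k^2 + 56·k·n + 64·k − 252·k + 196·n + 224    [distributive law]
= −245·k·n^2 + 245·n^3 + 721·n^2 − 431·k·n + 700·n − 90·k^2·n − 72·k^2 − 188·k + 224    [combine like terms]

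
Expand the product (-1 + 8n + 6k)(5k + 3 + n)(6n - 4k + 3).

(-1 + 8n + 6k)(5k + 3 + n)(6n - 4k + 3)
= (-5k - 3 - n + 40kn + 24n + 8n^2 + 30k^2 + 18k + 6kn)(6n - 4k + 3)    [distributive law]
= (13k - 3 + 23n + 46kn + 8n^2 + 30k^2)(6n - 4k + 3)    [combine like terms]
= 78kn - 52k^2 + 39k - 18n + 12k - 9 + 138n^2 - 92kn + 69n + 276kn^2 - 184k^2n + 138kn + 48n^3 - 32kn^2 + 24n^2 + 180k^2n - 120k^3 + 90k^2    [distributive law]
= 124kn + 38k^2 + 51k + 51n - 9 + 162n^2 + 244kn^2 - 4k^2n + 48n^3 - 120k^3    [combine like terms]

124kn + 38k^2 + 51k + 51n - 9 + 162n^2 + 244kn^2 - 4k^2n + 48n^3 - 120k^3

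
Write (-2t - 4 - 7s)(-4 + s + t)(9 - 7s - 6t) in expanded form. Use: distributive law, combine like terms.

(-2t - 4 - 7s)(-4 + s + t)(9 - 7s - 6t)
= (8t - 2st - 2t^2 + 16 - 4s - 4t + 28s - 7s^2 - 7st)(9 - 7s - 6t)    [distributive law]
= (4t - 9st - 2t^2 + 16 + 24s - 7s^2)(9 - 7s - 6t)    [combine like terms]
= 36t - 28st - 24t^2 - 81st + 63s^2t + 54st^2 - 18t^2 + 14st^2 + 12t^3 + 144 - 112s - 96t + 216s - 168s^2 - 144st - 63s^2 + 49s^3 + 42s^2t    [distributive law]
= -60t - 253st - 42t^2 + 105s^2t + 68st^2 + 12t^3 + 144 + 104s - 231s^2 + 49s^3    [combine like terms]

-60t - 253st - 42t^2 + 105s^2t + 68st^2 + 12t^3 + 144 + 104s - 231s^2 + 49s^3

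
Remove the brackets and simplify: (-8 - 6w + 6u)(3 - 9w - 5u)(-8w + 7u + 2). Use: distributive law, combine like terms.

300w - 52u - 48 - 324w² - 134uw + 346u² - 432w³ + 570uw² + 72u²w - 210u³

(-8 - 6w + 6u)(3 - 9w - 5u)(-8w + 7u + 2)
= (-24 + 72w + 40u - 18w + 54w² + 30uw + 18u - 54uw - 30u²)(-8w + 7u + 2)    [distributive law]
= (-24 + 54w + 58u + 54w² - 24uw - 30u²)(-8w + 7u + 2)    [combine like terms]
= 192w - 168u - 48 - 432w² + 378uw + 108w - 464uw + 406u² + 116u - 432w³ + 378uw² + 108w² + 192uw² - 168u²w - 48uw + 240u²w - 210u³ - 60u²    [distributive law]
= 300w - 52u - 48 - 324w² - 134uw + 346u² - 432w³ + 570uw² + 72u²w - 210u³    [combine like terms]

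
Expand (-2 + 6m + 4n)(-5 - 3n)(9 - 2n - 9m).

90 - 146n - 360m - 80n^2 + 24mn + 270m^2 + 144mn^2 + 162m^2n + 24n^3

(-2 + 6m + 4n)(-5 - 3n)(9 - 2n - 9m)
= (10 + 6n - 30m - 18mn - 20n - 12n^2)(9 - 2n - 9m)    [distributive law]
= (10 - 14n - 30m - 18mn - 12n^2)(9 - 2n - 9m)    [combine like terms]
= 90 - 20n - 90m - 126n + 28n^2 + 126mn - 270m + 60mn + 270m^2 - 162mn + 36mn^2 + 162m^2n - 108n^2 + 24n^3 + 108mn^2    [distributive law]
= 90 - 146n - 360m - 80n^2 + 24mn + 270m^2 + 144mn^2 + 162m^2n + 24n^3    [combine like terms]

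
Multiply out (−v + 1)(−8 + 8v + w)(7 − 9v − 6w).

(−v + 1)(−8 + 8v + w)(7 − 9v − 6w)
= (8v − 8v² − vw − 8 + 8v + w)(7 − 9v − 6w)    [distributive law]
= (16v − 8v² − vw − 8 + w)(7 − 9v − 6w)    [combine like terms]
= 112v − 144v² − 96vw − 56v² + 72v³ + 48v²w − 7vw + 9v²w + 6vw² − 56 + 72v + 48w + 7w − 9vw − 6w²    [distributive law]
= 184v − 200v² − 112vw + 72v³ + 57v²w + 6vw² − 56 + 55w − 6w²    [combine like terms]

184v − 200v² − 112vw + 72v³ + 57v²w + 6vw² − 56 + 55w − 6w²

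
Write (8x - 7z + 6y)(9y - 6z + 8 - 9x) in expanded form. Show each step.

(8x - 7z + 6y)(9y - 6z + 8 - 9x)
= 72xy - 48xz + 64x - 72x^2 - 63yz + 42z^2 - 56z + 63xz + 54y^2 - 36yz + 48y - 54xy    [distributive law]
= 18xy + 15xz + 64x - 72x^2 - 99yz + 42z^2 - 56z + 54y^2 + 48y    [combine like terms]

18xy + 15xz + 64x - 72x^2 - 99yz + 42z^2 - 56z + 54y^2 + 48y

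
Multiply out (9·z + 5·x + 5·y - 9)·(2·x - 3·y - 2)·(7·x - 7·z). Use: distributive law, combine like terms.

56·x^2·z - 126·x·z^2 - 154·x·y·z + 189·y·z^2 + 70·x·z + 126·z^2 + 70·x^3 - 35·x^2·y - 196·x^2 - 105·x·y^2 + 105·y^2·z + 119·x·y - 119·y·z + 126·x - 126·z

(9·z + 5·x + 5·y - 9)·(2·x - 3·y - 2)·(7·x - 7·z)
= (18·x·z - 27·y·z - 18·z + 10·x^2 - 15·x·y - 10·x + 10·x·y - 15·y^2 - 10·y - 18·x + 27·y + 18)·(7·x - 7·z)    [distributive law]
= (18·x·z - 27·y·z - 18·z + 10·x^2 - 5·x·y - 28·x - 15·y^2 + 17·y + 18)·(7·x - 7·z)    [combine like terms]
= 126·x^2·z - 126·x·z^2 - 189·x·y·z + 189·y·z^2 - 126·x·z + 126·z^2 + 70·x^3 - 70·x^2·z - 35·x^2·y + 35·x·y·z - 196·x^2 + 196·x·z - 105·x·y^2 + 105·y^2·z + 119·x·y - 119·y·z + 126·x - 126·z    [distributive law]
= 56·x^2·z - 126·x·z^2 - 154·x·y·z + 189·y·z^2 + 70·x·z + 126·z^2 + 70·x^3 - 35·x^2·y - 196·x^2 - 105·x·y^2 + 105·y^2·z + 119·x·y - 119·y·z + 126·x - 126·z    [combine like terms]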